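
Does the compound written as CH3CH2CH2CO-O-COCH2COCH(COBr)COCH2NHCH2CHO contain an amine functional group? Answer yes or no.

yes

two acyl groups sharing one oxygen, –C(=O)–O–C(=O)– → anhydride.
–C(=O)– with carbon on both sides → ketone.
pendant –C(=O)X: carbonyl C bonded to C and halogen → acyl halide.
–C(=O)– with carbon on both sides → ketone.
C–N–C with sp³ carbons and no adjacent C=O → amine (secondary).
terminal –CHO: carbonyl C bonded to H and C → aldehyde.
The CH2NHCH2 segment supplies the amine: C–N–C with sp³ carbons and no adjacent C=O → amine (secondary).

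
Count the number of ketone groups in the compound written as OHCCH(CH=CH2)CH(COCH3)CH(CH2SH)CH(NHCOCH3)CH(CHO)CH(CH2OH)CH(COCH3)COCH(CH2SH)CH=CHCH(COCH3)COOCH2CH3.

4

Reading the structure from left to right:
  OHC: terminal –CHO: carbonyl C bonded to H and C → aldehyde.
  CH(CH=CH2): pendant –CH=CH2: C=C double bond → alkene.
  CH(COCH3): pendant –COCH3: carbonyl C bonded to two carbons → ketone.
  CH(CH2SH): pendant –CH2SH → thiol.
  CH(NHCOCH3): pendant –NHC(=O)CH3: N bonded to a carbonyl → amide (not amine).
  CH(CHO): pendant –CHO: carbonyl C bonded to C and H → aldehyde.
  CH(CH2OH): pendant –CH2OH on an sp³ backbone C → alcohol.
  CH(COCH3): pendant –COCH3: carbonyl C bonded to two carbons → ketone.
  CO: –C(=O)– with carbon on both sides → ketone.
  CH(CH2SH): pendant –CH2SH → thiol.
  CH=CH: C=C double bond → alkene.
  CH(COCH3): pendant –COCH3: carbonyl C bonded to two carbons → ketone.
  COOCH2CH3: –C(=O)OCH2CH3: carbonyl C bonded to C and to –OEt → ester.
Ketone appears at: CH(COCH3), CH(COCH3), CO, CH(COCH3) → 4.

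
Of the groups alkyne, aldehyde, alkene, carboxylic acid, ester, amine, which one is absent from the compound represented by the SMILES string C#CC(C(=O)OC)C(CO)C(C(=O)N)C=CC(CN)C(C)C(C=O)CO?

alkyne: present (HC≡C — C≡C triple bond → alkyne).
ester: present (CH(COOCH3) — pendant –COOCH3: carbonyl C bonded to C and –OCH3 → ester).
aldehyde: present (CH(CHO) — pendant –CHO: carbonyl C bonded to C and H → aldehyde).
amine: present (CH(CH2NH2) — pendant –CH2NH2: N on sp³ C, no adjacent C=O → amine).
alkene: present (CH=CH — C=C double bond → alkene).
carboxylic acid: absent. In CH(COOCH3), the acyl oxygen is bonded to carbon (–O–C), not to H, so this is an ester. In CH(CONH2), the carbonyl is bonded to nitrogen, not to –OH; that is an amide.

carboxylic acid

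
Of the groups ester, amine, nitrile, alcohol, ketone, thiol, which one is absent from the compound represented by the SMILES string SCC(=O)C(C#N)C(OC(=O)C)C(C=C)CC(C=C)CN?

ketone: present (CO — –C(=O)– with carbon on both sides → ketone).
amine: present (CH2NH2 — –NH2 on an sp³ carbon with no adjacent C=O → amine).
nitrile: present (CH(CN) — pendant –C≡N: nitrile).
thiol: present (HSCH2 — –SH on an sp³ carbon → thiol).
ester: present (CH(OCOCH3) — pendant –OC(=O)CH3: an acyloxy group → ester).
alcohol: no segment matches this pattern.

alcohol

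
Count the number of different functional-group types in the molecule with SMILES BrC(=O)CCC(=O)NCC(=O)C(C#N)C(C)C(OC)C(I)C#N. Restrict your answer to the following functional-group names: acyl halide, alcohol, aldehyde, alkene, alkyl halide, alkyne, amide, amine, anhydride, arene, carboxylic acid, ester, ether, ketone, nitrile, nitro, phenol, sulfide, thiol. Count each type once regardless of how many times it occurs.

6

Working along the chain:
  BrCO: –C(=O)Br: carbonyl C bonded to C and to a halogen → acyl halide (not alkyl halide).
  CH2CONHCH2: –C(=O)–N– linkage → amide (the N is not an amine).
  CO: –C(=O)– with carbon on both sides → ketone.
  CH(CN): pendant –C≡N: nitrile.
  CH(OCH3): pendant –OCH3: C–O–C with sp³ C, no adjacent C=O → ether.
  CH(I): halogen on an sp³ carbon → alkyl halide.
  CN: –C≡N: carbon triple-bonded to nitrogen → nitrile.
Distinct types present: acyl halide, alkyl halide, amide, ether, ketone, nitrile.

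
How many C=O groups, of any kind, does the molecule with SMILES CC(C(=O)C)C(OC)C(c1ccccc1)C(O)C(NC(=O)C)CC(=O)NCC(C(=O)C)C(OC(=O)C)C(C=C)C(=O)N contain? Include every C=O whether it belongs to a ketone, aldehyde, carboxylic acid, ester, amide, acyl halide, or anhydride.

6

CH(COCH3): ketone, 1 C=O (running total 1).
CH(NHCOCH3): amide, 1 C=O (running total 2).
CH2CONHCH2: amide, 1 C=O (running total 3).
CH(COCH3): ketone, 1 C=O (running total 4).
CH(OCOCH3): ester, 1 C=O (running total 5).
CONH2: amide, 1 C=O (running total 6).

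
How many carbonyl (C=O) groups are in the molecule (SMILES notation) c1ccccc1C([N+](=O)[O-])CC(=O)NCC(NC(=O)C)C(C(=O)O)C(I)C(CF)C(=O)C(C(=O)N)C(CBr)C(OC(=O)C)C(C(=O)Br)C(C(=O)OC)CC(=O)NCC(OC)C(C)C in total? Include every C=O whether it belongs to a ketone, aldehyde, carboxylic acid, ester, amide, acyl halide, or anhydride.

CH2CONHCH2: amide, 1 C=O (running total 1).
CH(NHCOCH3): amide, 1 C=O (running total 2).
CH(COOH): carboxylic acid, 1 C=O (running total 3).
CO: ketone, 1 C=O (running total 4).
CH(CONH2): amide, 1 C=O (running total 5).
CH(OCOCH3): ester, 1 C=O (running total 6).
CH(COBr): acyl halide, 1 C=O (running total 7).
CH(COOCH3): ester, 1 C=O (running total 8).
CH2CONHCH2: amide, 1 C=O (running total 9).

9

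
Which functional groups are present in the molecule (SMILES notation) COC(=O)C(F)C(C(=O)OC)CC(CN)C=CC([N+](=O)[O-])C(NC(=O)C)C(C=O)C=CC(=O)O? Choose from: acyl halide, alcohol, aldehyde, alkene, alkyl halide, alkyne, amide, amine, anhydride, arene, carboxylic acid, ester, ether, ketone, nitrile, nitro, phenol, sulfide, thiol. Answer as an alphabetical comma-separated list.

Reading the structure from left to right:
  CH3OOC: CH3O–C(=O)–: carbonyl C bonded to C and to –OCH3 → ester (not ketone + ether).
  CH(F): halogen on an sp³ carbon → alkyl halide.
  CH(COOCH3): pendant –COOCH3: carbonyl C bonded to C and –OCH3 → ester.
  CH(CH2NH2): pendant –CH2NH2: N on sp³ C, no adjacent C=O → amine.
  CH=CH: C=C double bond → alkene.
  CH(NO2): –NO2 on an sp³ carbon → nitro (the N=O is not a carbonyl).
  CH(NHCOCH3): pendant –NHC(=O)CH3: N bonded to a carbonyl → amide (not amine).
  CH(CHO): pendant –CHO: carbonyl C bonded to C and H → aldehyde.
  CH=CH: C=C double bond → alkene.
  COOH: –COOH: carbonyl C bonded to –OH and C → carboxylic acid (the –OH is not a separate alcohol).

aldehyde, alkene, alkyl halide, amide, amine, carboxylic acid, ester, nitro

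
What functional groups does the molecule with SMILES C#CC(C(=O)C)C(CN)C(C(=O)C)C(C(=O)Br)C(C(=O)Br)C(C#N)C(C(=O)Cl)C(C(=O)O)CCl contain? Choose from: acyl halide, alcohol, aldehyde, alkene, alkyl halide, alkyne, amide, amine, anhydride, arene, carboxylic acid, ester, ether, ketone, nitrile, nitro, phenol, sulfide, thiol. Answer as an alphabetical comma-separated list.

acyl halide, alkyl halide, alkyne, amine, carboxylic acid, ketone, nitrile

Working along the chain:
  HC≡C: C≡C triple bond → alkyne.
  CH(COCH3): pendant –COCH3: carbonyl C bonded to two carbons → ketone.
  CH(CH2NH2): pendant –CH2NH2: N on sp³ C, no adjacent C=O → amine.
  CH(COCH3): pendant –COCH3: carbonyl C bonded to two carbons → ketone.
  CH(COBr): pendant –C(=O)X: carbonyl C bonded to C and halogen → acyl halide.
  CH(COBr): pendant –C(=O)X: carbonyl C bonded to C and halogen → acyl halide.
  CH(CN): pendant –C≡N: nitrile.
  CH(COCl): pendant –C(=O)X: carbonyl C bonded to C and halogen → acyl halide.
  CH(COOH): pendant –COOH: carbonyl C bonded to C and –OH → carboxylic acid.
  CH2Cl: halogen on an sp³ carbon → alkyl halide.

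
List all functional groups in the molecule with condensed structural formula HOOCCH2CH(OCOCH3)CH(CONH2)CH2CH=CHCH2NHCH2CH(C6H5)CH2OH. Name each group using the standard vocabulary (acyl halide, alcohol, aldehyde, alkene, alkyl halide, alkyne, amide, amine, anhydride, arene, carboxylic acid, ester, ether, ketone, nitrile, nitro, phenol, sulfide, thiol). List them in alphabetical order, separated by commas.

alcohol, alkene, amide, amine, arene, carboxylic acid, ester

Reading the structure from left to right:
  HOOC: –COOH: carbonyl C bonded to –OH and C → carboxylic acid (the –OH is not a separate alcohol).
  CH(OCOCH3): pendant –OC(=O)CH3: an acyloxy group → ester.
  CH(CONH2): pendant –CONH2: carbonyl C bonded to C and N → amide.
  CH=CH: C=C double bond → alkene.
  CH2NHCH2: C–N–C with sp³ carbons and no adjacent C=O → amine (secondary).
  CH(C6H5): pendant –C6H5: benzene ring → arene.
  CH2OH: –OH on an sp³ carbon → alcohol.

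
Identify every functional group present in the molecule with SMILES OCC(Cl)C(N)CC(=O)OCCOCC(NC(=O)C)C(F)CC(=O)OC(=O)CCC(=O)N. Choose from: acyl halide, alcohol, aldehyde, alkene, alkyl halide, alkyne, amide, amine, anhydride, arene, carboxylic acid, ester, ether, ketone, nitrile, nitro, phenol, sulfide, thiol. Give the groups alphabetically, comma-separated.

Reading the structure from left to right:
  HOCH2: HO– on an sp³ carbon → alcohol.
  CH(Cl): halogen on an sp³ carbon → alkyl halide.
  CH(NH2): –NH2 on an sp³ carbon with no adjacent C=O → amine.
  CH2COOCH2: –C(=O)–O–C with C on the carbonyl side → ester.
  CH2OCH2: C–O–C with sp³ carbons on both sides and no adjacent C=O → ether.
  CH(NHCOCH3): pendant –NHC(=O)CH3: N bonded to a carbonyl → amide (not amine).
  CH(F): halogen on an sp³ carbon → alkyl halide.
  CH2CO-O-COCH2: two acyl groups sharing one oxygen, –C(=O)–O–C(=O)– → anhydride.
  CONH2: –C(=O)NH2: carbonyl C bonded to C and to N → amide (the N is not a separate amine).

alcohol, alkyl halide, amide, amine, anhydride, ester, ether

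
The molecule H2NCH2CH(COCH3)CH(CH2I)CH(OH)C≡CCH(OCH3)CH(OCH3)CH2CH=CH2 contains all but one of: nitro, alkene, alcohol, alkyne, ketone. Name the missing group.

ketone: present (CH(COCH3) — pendant –COCH3: carbonyl C bonded to two carbons → ketone).
alcohol: present (CH(OH) — –OH on an sp³ carbon → alcohol (secondary)).
alkene: present (CH=CH2 — C=C double bond → alkene).
alkyne: present (C≡C — C≡C triple bond → alkyne).
nitro: no segment matches this pattern.

nitro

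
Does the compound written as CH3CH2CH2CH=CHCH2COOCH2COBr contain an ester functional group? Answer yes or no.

C=C double bond → alkene.
–C(=O)–O–C with C on the carbonyl side → ester.
–C(=O)Br: carbonyl C bonded to C and to a halogen → acyl halide (not alkyl halide).
The CH2COOCH2 segment supplies the ester: –C(=O)–O–C with C on the carbonyl side → ester.

yes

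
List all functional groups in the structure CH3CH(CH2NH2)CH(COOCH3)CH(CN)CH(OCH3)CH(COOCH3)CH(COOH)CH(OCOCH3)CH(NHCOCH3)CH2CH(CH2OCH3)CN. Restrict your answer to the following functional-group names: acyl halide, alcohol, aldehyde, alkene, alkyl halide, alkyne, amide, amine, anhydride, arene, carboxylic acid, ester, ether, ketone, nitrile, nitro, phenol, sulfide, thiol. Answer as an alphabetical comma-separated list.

amide, amine, carboxylic acid, ester, ether, nitrile

pendant –CH2NH2: N on sp³ C, no adjacent C=O → amine.
pendant –COOCH3: carbonyl C bonded to C and –OCH3 → ester.
pendant –C≡N: nitrile.
pendant –OCH3: C–O–C with sp³ C, no adjacent C=O → ether.
pendant –COOCH3: carbonyl C bonded to C and –OCH3 → ester.
pendant –COOH: carbonyl C bonded to C and –OH → carboxylic acid.
pendant –OC(=O)CH3: an acyloxy group → ester.
pendant –NHC(=O)CH3: N bonded to a carbonyl → amide (not amine).
pendant –CH2OCH3: C–O–C linkage → ether.
–C≡N: carbon triple-bonded to nitrogen → nitrile.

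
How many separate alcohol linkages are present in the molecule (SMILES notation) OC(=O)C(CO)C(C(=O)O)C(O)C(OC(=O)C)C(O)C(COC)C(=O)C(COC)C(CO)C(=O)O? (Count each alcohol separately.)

4

–COOH: carbonyl C bonded to –OH and C → carboxylic acid (the –OH is not a separate alcohol).
pendant –CH2OH on an sp³ backbone C → alcohol.
pendant –COOH: carbonyl C bonded to C and –OH → carboxylic acid.
–OH on an sp³ carbon → alcohol (secondary).
pendant –OC(=O)CH3: an acyloxy group → ester.
–OH on an sp³ carbon → alcohol (secondary).
pendant –CH2OCH3: C–O–C linkage → ether.
–C(=O)– with carbon on both sides → ketone.
pendant –CH2OCH3: C–O–C linkage → ether.
pendant –CH2OH on an sp³ backbone C → alcohol.
–COOH: carbonyl C bonded to –OH and C → carboxylic acid (the –OH is not a separate alcohol).
Alcohol appears at: CH(CH2OH), CH(OH), CH(OH), CH(CH2OH) → 4.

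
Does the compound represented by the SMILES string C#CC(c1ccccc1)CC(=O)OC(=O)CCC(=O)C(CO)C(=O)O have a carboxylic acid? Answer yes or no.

Taking each segment in turn:
  HC≡C: C≡C triple bond → alkyne.
  CH(C6H5): pendant –C6H5: benzene ring → arene.
  CH2CO-O-COCH2: two acyl groups sharing one oxygen, –C(=O)–O–C(=O)– → anhydride.
  CO: –C(=O)– with carbon on both sides → ketone.
  CH(CH2OH): pendant –CH2OH on an sp³ backbone C → alcohol.
  COOH: –COOH: carbonyl C bonded to –OH and C → carboxylic acid (the –OH is not a separate alcohol).
The COOH segment supplies the carboxylic acid: –COOH: carbonyl C bonded to –OH and C → carboxylic acid (the –OH is not a separate alcohol).

yes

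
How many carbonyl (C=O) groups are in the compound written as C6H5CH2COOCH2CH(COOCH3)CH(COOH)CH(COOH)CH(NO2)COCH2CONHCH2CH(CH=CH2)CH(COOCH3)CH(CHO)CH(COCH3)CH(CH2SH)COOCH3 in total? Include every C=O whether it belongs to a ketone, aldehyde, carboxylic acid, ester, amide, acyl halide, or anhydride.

10

CH2COOCH2: ester, 1 C=O (running total 1).
CH(COOCH3): ester, 1 C=O (running total 2).
CH(COOH): carboxylic acid, 1 C=O (running total 3).
CH(COOH): carboxylic acid, 1 C=O (running total 4).
CO: ketone, 1 C=O (running total 5).
CH2CONHCH2: amide, 1 C=O (running total 6).
CH(COOCH3): ester, 1 C=O (running total 7).
CH(CHO): aldehyde, 1 C=O (running total 8).
CH(COCH3): ketone, 1 C=O (running total 9).
COOCH3: ester, 1 C=O (running total 10).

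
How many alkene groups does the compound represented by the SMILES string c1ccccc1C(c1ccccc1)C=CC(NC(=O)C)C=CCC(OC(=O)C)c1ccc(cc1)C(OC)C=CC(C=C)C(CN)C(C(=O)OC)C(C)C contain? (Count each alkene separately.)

4

Taking each segment in turn:
  C6H5: C6H5– phenyl ring → arene.
  CH(C6H5): pendant –C6H5: benzene ring → arene.
  CH=CH: C=C double bond → alkene.
  CH(NHCOCH3): pendant –NHC(=O)CH3: N bonded to a carbonyl → amide (not amine).
  CH=CH: C=C double bond → alkene.
  CH(OCOCH3): pendant –OC(=O)CH3: an acyloxy group → ester.
  C6H4: para-disubstituted benzene ring → arene.
  CH(OCH3): pendant –OCH3: C–O–C with sp³ C, no adjacent C=O → ether.
  CH=CH: C=C double bond → alkene.
  CH(CH=CH2): pendant –CH=CH2: C=C double bond → alkene.
  CH(CH2NH2): pendant –CH2NH2: N on sp³ C, no adjacent C=O → amine.
  CH(COOCH3): pendant –COOCH3: carbonyl C bonded to C and –OCH3 → ester.
Alkene appears at: CH=CH, CH=CH, CH=CH, CH(CH=CH2) → 4.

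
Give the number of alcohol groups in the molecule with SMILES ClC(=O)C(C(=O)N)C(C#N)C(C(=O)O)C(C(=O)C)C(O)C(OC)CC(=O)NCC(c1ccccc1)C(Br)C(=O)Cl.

1

–C(=O)Cl: carbonyl C bonded to C and to a halogen → acyl halide (not alkyl halide).
pendant –CONH2: carbonyl C bonded to C and N → amide.
pendant –C≡N: nitrile.
pendant –COOH: carbonyl C bonded to C and –OH → carboxylic acid.
pendant –COCH3: carbonyl C bonded to two carbons → ketone.
–OH on an sp³ carbon → alcohol (secondary).
pendant –OCH3: C–O–C with sp³ C, no adjacent C=O → ether.
–C(=O)–N– linkage → amide (the N is not an amine).
pendant –C6H5: benzene ring → arene.
halogen on an sp³ carbon → alkyl halide.
–C(=O)Cl: carbonyl C bonded to C and to a halogen → acyl halide (not alkyl halide).
Alcohol appears at: CH(OH) → 1.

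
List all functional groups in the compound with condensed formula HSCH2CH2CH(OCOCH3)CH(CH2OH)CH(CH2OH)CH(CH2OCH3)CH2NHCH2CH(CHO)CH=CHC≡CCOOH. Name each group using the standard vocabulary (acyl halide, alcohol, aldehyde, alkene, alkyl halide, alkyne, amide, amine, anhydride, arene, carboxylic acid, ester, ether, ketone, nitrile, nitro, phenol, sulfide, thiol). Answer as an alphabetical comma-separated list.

–SH on an sp³ carbon → thiol.
pendant –OC(=O)CH3: an acyloxy group → ester.
pendant –CH2OH on an sp³ backbone C → alcohol.
pendant –CH2OH on an sp³ backbone C → alcohol.
pendant –CH2OCH3: C–O–C linkage → ether.
C–N–C with sp³ carbons and no adjacent C=O → amine (secondary).
pendant –CHO: carbonyl C bonded to C and H → aldehyde.
C=C double bond → alkene.
C≡C triple bond → alkyne.
–COOH: carbonyl C bonded to –OH and C → carboxylic acid (the –OH is not a separate alcohol).

alcohol, aldehyde, alkene, alkyne, amine, carboxylic acid, ester, ether, thiol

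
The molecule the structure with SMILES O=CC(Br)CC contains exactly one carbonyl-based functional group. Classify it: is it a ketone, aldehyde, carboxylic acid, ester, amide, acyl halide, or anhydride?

aldehyde

The carbonyl is in the OHC segment: terminal –CHO: carbonyl C bonded to H and C → aldehyde.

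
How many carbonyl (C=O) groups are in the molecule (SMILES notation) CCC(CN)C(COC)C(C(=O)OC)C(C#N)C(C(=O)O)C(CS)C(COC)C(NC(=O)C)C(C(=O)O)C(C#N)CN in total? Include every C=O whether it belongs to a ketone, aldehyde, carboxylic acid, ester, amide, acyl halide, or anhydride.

4

CH(COOCH3): ester, 1 C=O (running total 1).
CH(COOH): carboxylic acid, 1 C=O (running total 2).
CH(NHCOCH3): amide, 1 C=O (running total 3).
CH(COOH): carboxylic acid, 1 C=O (running total 4).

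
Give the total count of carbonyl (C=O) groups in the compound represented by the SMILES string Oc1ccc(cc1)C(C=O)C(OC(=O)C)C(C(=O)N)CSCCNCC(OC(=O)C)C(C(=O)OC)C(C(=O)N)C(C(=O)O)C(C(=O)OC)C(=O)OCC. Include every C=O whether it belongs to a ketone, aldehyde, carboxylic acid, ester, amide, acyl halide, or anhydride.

CH(CHO): aldehyde, 1 C=O (running total 1).
CH(OCOCH3): ester, 1 C=O (running total 2).
CH(CONH2): amide, 1 C=O (running total 3).
CH(OCOCH3): ester, 1 C=O (running total 4).
CH(COOCH3): ester, 1 C=O (running total 5).
CH(CONH2): amide, 1 C=O (running total 6).
CH(COOH): carboxylic acid, 1 C=O (running total 7).
CH(COOCH3): ester, 1 C=O (running total 8).
COOCH2CH3: ester, 1 C=O (running total 9).

9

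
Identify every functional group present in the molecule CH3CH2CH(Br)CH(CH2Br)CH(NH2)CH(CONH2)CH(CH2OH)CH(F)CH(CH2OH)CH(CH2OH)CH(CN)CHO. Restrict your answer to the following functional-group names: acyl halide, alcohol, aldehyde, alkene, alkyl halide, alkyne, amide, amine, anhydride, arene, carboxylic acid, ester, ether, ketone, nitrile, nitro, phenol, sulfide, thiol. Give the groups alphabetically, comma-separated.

alcohol, aldehyde, alkyl halide, amide, amine, nitrile

Taking each segment in turn:
  CH(Br): halogen on an sp³ carbon → alkyl halide.
  CH(CH2Br): pendant –CH2X: halogen on sp³ carbon → alkyl halide.
  CH(NH2): –NH2 on an sp³ carbon with no adjacent C=O → amine.
  CH(CONH2): pendant –CONH2: carbonyl C bonded to C and N → amide.
  CH(CH2OH): pendant –CH2OH on an sp³ backbone C → alcohol.
  CH(F): halogen on an sp³ carbon → alkyl halide.
  CH(CH2OH): pendant –CH2OH on an sp³ backbone C → alcohol.
  CH(CH2OH): pendant –CH2OH on an sp³ backbone C → alcohol.
  CH(CN): pendant –C≡N: nitrile.
  CHO: terminal –CHO: carbonyl C bonded to H and C → aldehyde.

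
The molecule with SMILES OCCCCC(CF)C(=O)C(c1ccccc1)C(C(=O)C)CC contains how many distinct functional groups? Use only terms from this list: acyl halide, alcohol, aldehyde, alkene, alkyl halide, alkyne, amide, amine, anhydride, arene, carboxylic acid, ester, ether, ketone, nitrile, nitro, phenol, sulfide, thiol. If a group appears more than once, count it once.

4

Taking each segment in turn:
  HOCH2: HO– on an sp³ carbon → alcohol.
  CH(CH2F): pendant –CH2X: halogen on sp³ carbon → alkyl halide.
  CO: –C(=O)– with carbon on both sides → ketone.
  CH(C6H5): pendant –C6H5: benzene ring → arene.
  CH(COCH3): pendant –COCH3: carbonyl C bonded to two carbons → ketone.
Distinct types present: alcohol, alkyl halide, arene, ketone.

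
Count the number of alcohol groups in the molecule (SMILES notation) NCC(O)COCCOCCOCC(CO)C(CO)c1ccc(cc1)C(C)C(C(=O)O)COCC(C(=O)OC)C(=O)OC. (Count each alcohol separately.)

3

–NH2 on an sp³ carbon with no adjacent C=O → amine.
–OH on an sp³ carbon → alcohol (secondary).
C–O–C with sp³ carbons on both sides and no adjacent C=O → ether.
C–O–C with sp³ carbons on both sides and no adjacent C=O → ether.
C–O–C with sp³ carbons on both sides and no adjacent C=O → ether.
pendant –CH2OH on an sp³ backbone C → alcohol.
pendant –CH2OH on an sp³ backbone C → alcohol.
para-disubstituted benzene ring → arene.
pendant –COOH: carbonyl C bonded to C and –OH → carboxylic acid.
C–O–C with sp³ carbons on both sides and no adjacent C=O → ether.
pendant –COOCH3: carbonyl C bonded to C and –OCH3 → ester.
–C(=O)OCH3: carbonyl C bonded to C and to –OCH3 → ester (not ketone + ether).
Alcohol appears at: CH(OH), CH(CH2OH), CH(CH2OH) → 3.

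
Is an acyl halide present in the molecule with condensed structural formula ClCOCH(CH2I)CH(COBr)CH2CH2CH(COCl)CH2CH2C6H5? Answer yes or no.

yes

–C(=O)Cl: carbonyl C bonded to C and to a halogen → acyl halide (not alkyl halide).
pendant –CH2X: halogen on sp³ carbon → alkyl halide.
pendant –C(=O)X: carbonyl C bonded to C and halogen → acyl halide.
pendant –C(=O)X: carbonyl C bonded to C and halogen → acyl halide.
–C6H5 phenyl ring → arene.
The ClCO segment supplies the acyl halide: –C(=O)Cl: carbonyl C bonded to C and to a halogen → acyl halide (not alkyl halide).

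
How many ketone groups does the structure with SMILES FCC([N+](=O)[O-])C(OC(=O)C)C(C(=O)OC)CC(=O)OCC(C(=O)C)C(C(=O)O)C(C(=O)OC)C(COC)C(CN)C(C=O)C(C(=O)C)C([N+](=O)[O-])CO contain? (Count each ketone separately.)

2

Reading the structure from left to right:
  FCH2: halogen on an sp³ carbon → alkyl halide.
  CH(NO2): –NO2 on an sp³ carbon → nitro (the N=O is not a carbonyl).
  CH(OCOCH3): pendant –OC(=O)CH3: an acyloxy group → ester.
  CH(COOCH3): pendant –COOCH3: carbonyl C bonded to C and –OCH3 → ester.
  CH2COOCH2: –C(=O)–O–C with C on the carbonyl side → ester.
  CH(COCH3): pendant –COCH3: carbonyl C bonded to two carbons → ketone.
  CH(COOH): pendant –COOH: carbonyl C bonded to C and –OH → carboxylic acid.
  CH(COOCH3): pendant –COOCH3: carbonyl C bonded to C and –OCH3 → ester.
  CH(CH2OCH3): pendant –CH2OCH3: C–O–C linkage → ether.
  CH(CH2NH2): pendant –CH2NH2: N on sp³ C, no adjacent C=O → amine.
  CH(CHO): pendant –CHO: carbonyl C bonded to C and H → aldehyde.
  CH(COCH3): pendant –COCH3: carbonyl C bonded to two carbons → ketone.
  CH(NO2): –NO2 on an sp³ carbon → nitro (the N=O is not a carbonyl).
  CH2OH: –OH on an sp³ carbon → alcohol.
Ketone appears at: CH(COCH3), CH(COCH3) → 2.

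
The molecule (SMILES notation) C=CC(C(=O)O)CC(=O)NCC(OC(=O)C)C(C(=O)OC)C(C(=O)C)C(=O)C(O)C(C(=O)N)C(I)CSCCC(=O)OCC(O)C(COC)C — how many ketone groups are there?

2

Taking each segment in turn:
  CH2=CH: C=C double bond → alkene.
  CH(COOH): pendant –COOH: carbonyl C bonded to C and –OH → carboxylic acid.
  CH2CONHCH2: –C(=O)–N– linkage → amide (the N is not an amine).
  CH(OCOCH3): pendant –OC(=O)CH3: an acyloxy group → ester.
  CH(COOCH3): pendant –COOCH3: carbonyl C bonded to C and –OCH3 → ester.
  CH(COCH3): pendant –COCH3: carbonyl C bonded to two carbons → ketone.
  CO: –C(=O)– with carbon on both sides → ketone.
  CH(OH): –OH on an sp³ carbon → alcohol (secondary).
  CH(CONH2): pendant –CONH2: carbonyl C bonded to C and N → amide.
  CH(I): halogen on an sp³ carbon → alkyl halide.
  CH2SCH2: C–S–C linkage → sulfide (thioether).
  CH2COOCH2: –C(=O)–O–C with C on the carbonyl side → ester.
  CH(OH): –OH on an sp³ carbon → alcohol (secondary).
  CH(CH2OCH3): pendant –CH2OCH3: C–O–C linkage → ether.
Ketone appears at: CH(COCH3), CO → 2.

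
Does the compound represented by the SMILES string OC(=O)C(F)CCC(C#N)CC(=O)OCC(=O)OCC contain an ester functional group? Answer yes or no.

yes

Reading the structure from left to right:
  HOOC: –COOH: carbonyl C bonded to –OH and C → carboxylic acid (the –OH is not a separate alcohol).
  CH(F): halogen on an sp³ carbon → alkyl halide.
  CH(CN): pendant –C≡N: nitrile.
  CH2COOCH2: –C(=O)–O–C with C on the carbonyl side → ester.
  COOCH2CH3: –C(=O)OCH2CH3: carbonyl C bonded to C and to –OEt → ester.
The CH2COOCH2 segment supplies the ester: –C(=O)–O–C with C on the carbonyl side → ester.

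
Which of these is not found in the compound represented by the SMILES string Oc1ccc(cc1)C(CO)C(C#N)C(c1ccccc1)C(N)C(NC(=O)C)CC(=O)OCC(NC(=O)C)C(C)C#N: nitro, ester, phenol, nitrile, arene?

phenol: present (HOC6H4 — –OH attached directly to an aromatic ring → phenol (not alcohol); the ring itself is an arene).
arene: present (HOC6H4 — –OH attached directly to an aromatic ring → phenol (not alcohol); the ring itself is an arene).
ester: present (CH2COOCH2 — –C(=O)–O–C with C on the carbonyl side → ester).
nitrile: present (CH(CN) — pendant –C≡N: nitrile).
nitro: no segment matches this pattern.

nitro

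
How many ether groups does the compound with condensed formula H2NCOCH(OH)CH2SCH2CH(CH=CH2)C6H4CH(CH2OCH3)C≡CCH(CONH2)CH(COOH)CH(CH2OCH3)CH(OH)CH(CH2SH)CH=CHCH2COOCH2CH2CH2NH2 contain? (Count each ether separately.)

Reading the structure from left to right:
  H2NCO: –C(=O)NH2: carbonyl C bonded to C and to N → amide (the N is not a separate amine).
  CH(OH): –OH on an sp³ carbon → alcohol (secondary).
  CH2SCH2: C–S–C linkage → sulfide (thioether).
  CH(CH=CH2): pendant –CH=CH2: C=C double bond → alkene.
  C6H4: para-disubstituted benzene ring → arene.
  CH(CH2OCH3): pendant –CH2OCH3: C–O–C linkage → ether.
  C≡C: C≡C triple bond → alkyne.
  CH(CONH2): pendant –CONH2: carbonyl C bonded to C and N → amide.
  CH(COOH): pendant –COOH: carbonyl C bonded to C and –OH → carboxylic acid.
  CH(CH2OCH3): pendant –CH2OCH3: C–O–C linkage → ether.
  CH(OH): –OH on an sp³ carbon → alcohol (secondary).
  CH(CH2SH): pendant –CH2SH → thiol.
  CH=CH: C=C double bond → alkene.
  CH2COOCH2: –C(=O)–O–C with C on the carbonyl side → ester.
  CH2NH2: –NH2 on an sp³ carbon with no adjacent C=O → amine.
Ether appears at: CH(CH2OCH3), CH(CH2OCH3) → 2.

2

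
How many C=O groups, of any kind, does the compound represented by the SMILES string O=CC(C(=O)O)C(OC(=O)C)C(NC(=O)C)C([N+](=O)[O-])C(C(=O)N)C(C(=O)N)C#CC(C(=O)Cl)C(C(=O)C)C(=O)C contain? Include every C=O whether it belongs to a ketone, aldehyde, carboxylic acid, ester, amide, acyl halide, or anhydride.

9

OHC: aldehyde, 1 C=O (running total 1).
CH(COOH): carboxylic acid, 1 C=O (running total 2).
CH(OCOCH3): ester, 1 C=O (running total 3).
CH(NHCOCH3): amide, 1 C=O (running total 4).
CH(CONH2): amide, 1 C=O (running total 5).
CH(CONH2): amide, 1 C=O (running total 6).
CH(COCl): acyl halide, 1 C=O (running total 7).
CH(COCH3): ketone, 1 C=O (running total 8).
CO: ketone, 1 C=O (running total 9).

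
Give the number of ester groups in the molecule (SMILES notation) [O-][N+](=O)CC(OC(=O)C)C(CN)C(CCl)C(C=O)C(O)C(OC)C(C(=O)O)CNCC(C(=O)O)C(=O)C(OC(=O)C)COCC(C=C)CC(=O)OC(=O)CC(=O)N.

2

Working along the chain:
  O2NCH2: –NO2 on carbon → nitro group.
  CH(OCOCH3): pendant –OC(=O)CH3: an acyloxy group → ester.
  CH(CH2NH2): pendant –CH2NH2: N on sp³ C, no adjacent C=O → amine.
  CH(CH2Cl): pendant –CH2X: halogen on sp³ carbon → alkyl halide.
  CH(CHO): pendant –CHO: carbonyl C bonded to C and H → aldehyde.
  CH(OH): –OH on an sp³ carbon → alcohol (secondary).
  CH(OCH3): pendant –OCH3: C–O–C with sp³ C, no adjacent C=O → ether.
  CH(COOH): pendant –COOH: carbonyl C bonded to C and –OH → carboxylic acid.
  CH2NHCH2: C–N–C with sp³ carbons and no adjacent C=O → amine (secondary).
  CH(COOH): pendant –COOH: carbonyl C bonded to C and –OH → carboxylic acid.
  CO: –C(=O)– with carbon on both sides → ketone.
  CH(OCOCH3): pendant –OC(=O)CH3: an acyloxy group → ester.
  CH2OCH2: C–O–C with sp³ carbons on both sides and no adjacent C=O → ether.
  CH(CH=CH2): pendant –CH=CH2: C=C double bond → alkene.
  CH2CO-O-COCH2: two acyl groups sharing one oxygen, –C(=O)–O–C(=O)– → anhydride.
  CONH2: –C(=O)NH2: carbonyl C bonded to C and to N → amide (the N is not a separate amine).
Ester appears at: CH(OCOCH3), CH(OCOCH3) → 2.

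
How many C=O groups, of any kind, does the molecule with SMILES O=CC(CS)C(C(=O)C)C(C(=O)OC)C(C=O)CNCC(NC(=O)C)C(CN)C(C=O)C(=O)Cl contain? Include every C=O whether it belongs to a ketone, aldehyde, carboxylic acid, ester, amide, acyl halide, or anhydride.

7

OHC: aldehyde, 1 C=O (running total 1).
CH(COCH3): ketone, 1 C=O (running total 2).
CH(COOCH3): ester, 1 C=O (running total 3).
CH(CHO): aldehyde, 1 C=O (running total 4).
CH(NHCOCH3): amide, 1 C=O (running total 5).
CH(CHO): aldehyde, 1 C=O (running total 6).
COCl: acyl halide, 1 C=O (running total 7).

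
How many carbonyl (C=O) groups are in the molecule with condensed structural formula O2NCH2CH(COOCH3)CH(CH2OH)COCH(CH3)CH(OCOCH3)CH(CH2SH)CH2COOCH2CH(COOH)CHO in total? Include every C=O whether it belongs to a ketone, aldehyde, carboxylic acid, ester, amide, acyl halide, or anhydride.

6

CH(COOCH3): ester, 1 C=O (running total 1).
CO: ketone, 1 C=O (running total 2).
CH(OCOCH3): ester, 1 C=O (running total 3).
CH2COOCH2: ester, 1 C=O (running total 4).
CH(COOH): carboxylic acid, 1 C=O (running total 5).
CHO: aldehyde, 1 C=O (running total 6).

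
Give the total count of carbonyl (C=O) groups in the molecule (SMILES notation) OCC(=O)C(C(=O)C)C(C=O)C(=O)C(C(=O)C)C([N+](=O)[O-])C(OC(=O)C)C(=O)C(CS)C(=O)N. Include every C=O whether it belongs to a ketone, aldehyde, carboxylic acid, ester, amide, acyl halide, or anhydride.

8

CO: ketone, 1 C=O (running total 1).
CH(COCH3): ketone, 1 C=O (running total 2).
CH(CHO): aldehyde, 1 C=O (running total 3).
CO: ketone, 1 C=O (running total 4).
CH(COCH3): ketone, 1 C=O (running total 5).
CH(OCOCH3): ester, 1 C=O (running total 6).
CO: ketone, 1 C=O (running total 7).
CONH2: amide, 1 C=O (running total 8).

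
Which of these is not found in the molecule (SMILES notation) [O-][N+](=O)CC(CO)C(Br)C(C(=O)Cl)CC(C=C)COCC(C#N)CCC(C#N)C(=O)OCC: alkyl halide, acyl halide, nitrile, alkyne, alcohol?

alkyne

alcohol: present (CH(CH2OH) — pendant –CH2OH on an sp³ backbone C → alcohol).
alkyl halide: present (CH(Br) — halogen on an sp³ carbon → alkyl halide).
acyl halide: present (CH(COCl) — pendant –C(=O)X: carbonyl C bonded to C and halogen → acyl halide).
nitrile: present (CH(CN) — pendant –C≡N: nitrile).
alkyne: absent. In CH(CN), the triple bond is C≡N, not C≡C, so it is a nitrile.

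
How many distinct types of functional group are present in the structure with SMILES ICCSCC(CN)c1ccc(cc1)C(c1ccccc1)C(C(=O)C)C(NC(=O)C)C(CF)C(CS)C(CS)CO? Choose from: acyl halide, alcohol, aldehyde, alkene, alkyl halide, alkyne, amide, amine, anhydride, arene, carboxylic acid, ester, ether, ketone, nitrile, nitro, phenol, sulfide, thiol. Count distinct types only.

8

halogen on an sp³ carbon → alkyl halide.
C–S–C linkage → sulfide (thioether).
pendant –CH2NH2: N on sp³ C, no adjacent C=O → amine.
para-disubstituted benzene ring → arene.
pendant –C6H5: benzene ring → arene.
pendant –COCH3: carbonyl C bonded to two carbons → ketone.
pendant –NHC(=O)CH3: N bonded to a carbonyl → amide (not amine).
pendant –CH2X: halogen on sp³ carbon → alkyl halide.
pendant –CH2SH → thiol.
pendant –CH2SH → thiol.
–OH on an sp³ carbon → alcohol.
Distinct types present: alcohol, alkyl halide, amide, amine, arene, ketone, sulfide, thiol.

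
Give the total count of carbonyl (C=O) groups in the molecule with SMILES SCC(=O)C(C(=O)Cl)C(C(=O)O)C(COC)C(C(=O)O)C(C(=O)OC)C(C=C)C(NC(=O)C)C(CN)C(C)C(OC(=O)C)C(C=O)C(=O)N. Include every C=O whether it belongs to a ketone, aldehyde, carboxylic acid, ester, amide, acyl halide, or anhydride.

9

CO: ketone, 1 C=O (running total 1).
CH(COCl): acyl halide, 1 C=O (running total 2).
CH(COOH): carboxylic acid, 1 C=O (running total 3).
CH(COOH): carboxylic acid, 1 C=O (running total 4).
CH(COOCH3): ester, 1 C=O (running total 5).
CH(NHCOCH3): amide, 1 C=O (running total 6).
CH(OCOCH3): ester, 1 C=O (running total 7).
CH(CHO): aldehyde, 1 C=O (running total 8).
CONH2: amide, 1 C=O (running total 9).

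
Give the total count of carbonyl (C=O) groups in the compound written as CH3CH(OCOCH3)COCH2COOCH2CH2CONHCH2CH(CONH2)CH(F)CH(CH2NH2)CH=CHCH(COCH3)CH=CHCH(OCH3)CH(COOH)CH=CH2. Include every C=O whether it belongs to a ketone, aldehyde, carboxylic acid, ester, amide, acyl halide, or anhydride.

7

CH(OCOCH3): ester, 1 C=O (running total 1).
CO: ketone, 1 C=O (running total 2).
CH2COOCH2: ester, 1 C=O (running total 3).
CH2CONHCH2: amide, 1 C=O (running total 4).
CH(CONH2): amide, 1 C=O (running total 5).
CH(COCH3): ketone, 1 C=O (running total 6).
CH(COOH): carboxylic acid, 1 C=O (running total 7).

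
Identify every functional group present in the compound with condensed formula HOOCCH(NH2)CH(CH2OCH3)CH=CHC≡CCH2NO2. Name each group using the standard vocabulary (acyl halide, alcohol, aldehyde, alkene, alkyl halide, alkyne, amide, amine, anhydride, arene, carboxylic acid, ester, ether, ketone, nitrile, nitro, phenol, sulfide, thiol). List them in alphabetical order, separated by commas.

alkene, alkyne, amine, carboxylic acid, ether, nitro

–COOH: carbonyl C bonded to –OH and C → carboxylic acid (the –OH is not a separate alcohol).
–NH2 on an sp³ carbon with no adjacent C=O → amine.
pendant –CH2OCH3: C–O–C linkage → ether.
C=C double bond → alkene.
C≡C triple bond → alkyne.
–NO2 on carbon → nitro group.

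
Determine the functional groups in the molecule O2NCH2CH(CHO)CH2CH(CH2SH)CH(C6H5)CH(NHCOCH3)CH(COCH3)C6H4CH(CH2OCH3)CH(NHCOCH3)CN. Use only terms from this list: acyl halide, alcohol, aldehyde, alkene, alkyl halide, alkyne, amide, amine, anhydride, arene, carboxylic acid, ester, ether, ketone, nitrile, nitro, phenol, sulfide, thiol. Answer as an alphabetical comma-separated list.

aldehyde, amide, arene, ether, ketone, nitrile, nitro, thiol

Taking each segment in turn:
  O2NCH2: –NO2 on carbon → nitro group.
  CH(CHO): pendant –CHO: carbonyl C bonded to C and H → aldehyde.
  CH(CH2SH): pendant –CH2SH → thiol.
  CH(C6H5): pendant –C6H5: benzene ring → arene.
  CH(NHCOCH3): pendant –NHC(=O)CH3: N bonded to a carbonyl → amide (not amine).
  CH(COCH3): pendant –COCH3: carbonyl C bonded to two carbons → ketone.
  C6H4: para-disubstituted benzene ring → arene.
  CH(CH2OCH3): pendant –CH2OCH3: C–O–C linkage → ether.
  CH(NHCOCH3): pendant –NHC(=O)CH3: N bonded to a carbonyl → amide (not amine).
  CN: –C≡N: carbon triple-bonded to nitrogen → nitrile.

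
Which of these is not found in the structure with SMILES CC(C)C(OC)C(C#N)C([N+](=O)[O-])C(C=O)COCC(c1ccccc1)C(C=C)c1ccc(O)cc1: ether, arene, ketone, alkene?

arene: present (CH(C6H5) — pendant –C6H5: benzene ring → arene).
alkene: present (CH(CH=CH2) — pendant –CH=CH2: C=C double bond → alkene).
ether: present (CH(OCH3) — pendant –OCH3: C–O–C with sp³ C, no adjacent C=O → ether).
ketone: absent. In CH(CHO), the carbonyl carbon carries an H, so it is an aldehyde, not a ketone.

ketone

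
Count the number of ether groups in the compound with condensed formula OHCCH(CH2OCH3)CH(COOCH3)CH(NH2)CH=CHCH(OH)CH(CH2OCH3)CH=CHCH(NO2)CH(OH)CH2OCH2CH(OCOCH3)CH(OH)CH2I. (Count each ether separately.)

3

terminal –CHO: carbonyl C bonded to H and C → aldehyde.
pendant –CH2OCH3: C–O–C linkage → ether.
pendant –COOCH3: carbonyl C bonded to C and –OCH3 → ester.
–NH2 on an sp³ carbon with no adjacent C=O → amine.
C=C double bond → alkene.
–OH on an sp³ carbon → alcohol (secondary).
pendant –CH2OCH3: C–O–C linkage → ether.
C=C double bond → alkene.
–NO2 on an sp³ carbon → nitro (the N=O is not a carbonyl).
–OH on an sp³ carbon → alcohol (secondary).
C–O–C with sp³ carbons on both sides and no adjacent C=O → ether.
pendant –OC(=O)CH3: an acyloxy group → ester.
–OH on an sp³ carbon → alcohol (secondary).
halogen on an sp³ carbon → alkyl halide.
Ether appears at: CH(CH2OCH3), CH(CH2OCH3), CH2OCH2 → 3.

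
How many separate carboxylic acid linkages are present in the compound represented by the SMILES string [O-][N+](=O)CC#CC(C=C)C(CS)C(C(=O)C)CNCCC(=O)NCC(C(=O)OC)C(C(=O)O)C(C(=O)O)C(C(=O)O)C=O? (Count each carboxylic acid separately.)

3

Working along the chain:
  O2NCH2: –NO2 on carbon → nitro group.
  C≡C: C≡C triple bond → alkyne.
  CH(CH=CH2): pendant –CH=CH2: C=C double bond → alkene.
  CH(CH2SH): pendant –CH2SH → thiol.
  CH(COCH3): pendant –COCH3: carbonyl C bonded to two carbons → ketone.
  CH2NHCH2: C–N–C with sp³ carbons and no adjacent C=O → amine (secondary).
  CH2CONHCH2: –C(=O)–N– linkage → amide (the N is not an amine).
  CH(COOCH3): pendant –COOCH3: carbonyl C bonded to C and –OCH3 → ester.
  CH(COOH): pendant –COOH: carbonyl C bonded to C and –OH → carboxylic acid.
  CH(COOH): pendant –COOH: carbonyl C bonded to C and –OH → carboxylic acid.
  CH(COOH): pendant –COOH: carbonyl C bonded to C and –OH → carboxylic acid.
  CHO: terminal –CHO: carbonyl C bonded to H and C → aldehyde.
Carboxylic acid appears at: CH(COOH), CH(COOH), CH(COOH) → 3.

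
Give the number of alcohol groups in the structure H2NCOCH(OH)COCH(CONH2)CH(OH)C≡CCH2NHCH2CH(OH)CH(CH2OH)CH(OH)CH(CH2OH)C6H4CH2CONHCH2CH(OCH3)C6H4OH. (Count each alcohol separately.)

Working along the chain:
  H2NCO: –C(=O)NH2: carbonyl C bonded to C and to N → amide (the N is not a separate amine).
  CH(OH): –OH on an sp³ carbon → alcohol (secondary).
  CO: –C(=O)– with carbon on both sides → ketone.
  CH(CONH2): pendant –CONH2: carbonyl C bonded to C and N → amide.
  CH(OH): –OH on an sp³ carbon → alcohol (secondary).
  C≡C: C≡C triple bond → alkyne.
  CH2NHCH2: C–N–C with sp³ carbons and no adjacent C=O → amine (secondary).
  CH(OH): –OH on an sp³ carbon → alcohol (secondary).
  CH(CH2OH): pendant –CH2OH on an sp³ backbone C → alcohol.
  CH(OH): –OH on an sp³ carbon → alcohol (secondary).
  CH(CH2OH): pendant –CH2OH on an sp³ backbone C → alcohol.
  C6H4: para-disubstituted benzene ring → arene.
  CH2CONHCH2: –C(=O)–N– linkage → amide (the N is not an amine).
  CH(OCH3): pendant –OCH3: C–O–C with sp³ C, no adjacent C=O → ether.
  C6H4OH: –OH attached directly to an aromatic ring → phenol (not alcohol); the ring itself is an arene.
Alcohol appears at: CH(OH), CH(OH), CH(OH), CH(CH2OH), CH(OH), CH(CH2OH) → 6.

6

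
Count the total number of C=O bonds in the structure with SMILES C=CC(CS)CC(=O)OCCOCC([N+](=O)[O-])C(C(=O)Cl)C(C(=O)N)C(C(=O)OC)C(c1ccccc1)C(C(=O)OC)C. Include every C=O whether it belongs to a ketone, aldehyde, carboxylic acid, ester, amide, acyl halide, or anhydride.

5

CH2COOCH2: ester, 1 C=O (running total 1).
CH(COCl): acyl halide, 1 C=O (running total 2).
CH(CONH2): amide, 1 C=O (running total 3).
CH(COOCH3): ester, 1 C=O (running total 4).
CH(COOCH3): ester, 1 C=O (running total 5).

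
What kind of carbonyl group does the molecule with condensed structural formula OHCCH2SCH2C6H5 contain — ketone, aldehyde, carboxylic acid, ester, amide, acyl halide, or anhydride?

The carbonyl is in the OHC segment: terminal –CHO: carbonyl C bonded to H and C → aldehyde.

aldehyde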